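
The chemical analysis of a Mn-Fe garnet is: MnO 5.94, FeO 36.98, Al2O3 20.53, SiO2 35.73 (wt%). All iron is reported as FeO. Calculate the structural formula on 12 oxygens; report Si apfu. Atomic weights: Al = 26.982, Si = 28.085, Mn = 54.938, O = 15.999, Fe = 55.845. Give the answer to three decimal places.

MnO: 5.94/70.937 = 0.08374 mol → 0.08374 mol Mn, 0.08374 mol O.
FeO: 36.98/71.844 = 0.51473 mol → 0.51473 mol Fe, 0.51473 mol O.
Al2O3: 20.53/101.961 = 0.20135 mol → 0.40270 mol Al, 0.60405 mol O.
SiO2: 35.73/60.083 = 0.59468 mol → 0.59468 mol Si, 1.18936 mol O.
Total oxygen = 2.39188 mol. Normalization factor = 12/2.39188 = 5.01697.
Si per 12 O = 0.59468 × 5.01697 = 2.983.

2.983 Si apfu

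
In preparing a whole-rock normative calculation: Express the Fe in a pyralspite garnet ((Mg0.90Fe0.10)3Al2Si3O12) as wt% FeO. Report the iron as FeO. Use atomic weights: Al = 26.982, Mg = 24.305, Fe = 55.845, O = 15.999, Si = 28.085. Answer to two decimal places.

Molar mass of (Mg0.90Fe0.10)3Al2Si3O12 = 2.70·24.305 + 0.30·55.845 + 2·26.982 + 3·28.085 + 12·15.999 = 412.584 g/mol.
Each formula unit contains 0.30 Fe, equivalent to 0.30/1 = 0.3000 mol FeO.
M(FeO) = 1×55.845 + 1×15.999 = 71.844 g/mol.
Mass of FeO per formula unit = 0.3000 × 71.844 = 21.553 g.
FeO wt% = 21.553 / 412.584 × 100 = 5.22%.

5.22 wt%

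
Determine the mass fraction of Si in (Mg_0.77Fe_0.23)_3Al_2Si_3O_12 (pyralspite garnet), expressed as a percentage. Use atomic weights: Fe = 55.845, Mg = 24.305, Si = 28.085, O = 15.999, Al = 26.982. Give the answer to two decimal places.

Molar mass of (Mg_0.77Fe_0.23)_3Al_2Si_3O_12: 2.31×24.305 + 0.69×55.845 + 2×26.982 + 3×28.085 + 12×15.999 = 424.885 g/mol.
Mass of Si per formula unit: 3 × 28.085 = 84.255 g.
Weight fraction Si = 84.255 / 424.885 = 0.1983.

19.83 weight percent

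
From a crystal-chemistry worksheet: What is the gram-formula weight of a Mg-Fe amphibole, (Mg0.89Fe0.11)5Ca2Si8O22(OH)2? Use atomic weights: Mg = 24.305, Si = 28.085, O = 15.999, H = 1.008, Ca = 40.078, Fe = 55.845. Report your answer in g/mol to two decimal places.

829.70 g/mol

The formula mass is the sum 4.45×24.305 + 0.55×55.845 + 2×40.078 + 8×28.085 + 24×15.999 + 2×1.008.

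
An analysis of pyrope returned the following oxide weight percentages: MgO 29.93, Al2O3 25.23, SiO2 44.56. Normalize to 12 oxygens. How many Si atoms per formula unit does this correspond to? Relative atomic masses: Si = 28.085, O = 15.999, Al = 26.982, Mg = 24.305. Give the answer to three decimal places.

MgO: 29.93/40.304 = 0.74261 mol → 0.74261 mol Mg, 0.74261 mol O.
Al2O3: 25.23/101.961 = 0.24745 mol → 0.49490 mol Al, 0.74235 mol O.
SiO2: 44.56/60.083 = 0.74164 mol → 0.74164 mol Si, 1.48328 mol O.
Total oxygen = 2.96824 mol. Normalization factor = 12/2.96824 = 4.04280.
Si per 12 O = 0.74164 × 4.04280 = 2.998.

2.998 Si apfu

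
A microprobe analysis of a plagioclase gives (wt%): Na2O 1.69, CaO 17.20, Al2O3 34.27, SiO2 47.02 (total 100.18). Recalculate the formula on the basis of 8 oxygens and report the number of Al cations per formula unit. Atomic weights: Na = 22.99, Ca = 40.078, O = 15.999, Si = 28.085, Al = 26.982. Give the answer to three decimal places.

1.850 Al apfu

1.69 wt% Na2O ÷ 61.979 g/mol = 0.02727 mol, giving 0.05454 Na and 0.02727 O.
17.20 wt% CaO ÷ 56.077 g/mol = 0.30672 mol, giving 0.30672 Ca and 0.30672 O.
34.27 wt% Al2O3 ÷ 101.961 g/mol = 0.33611 mol, giving 0.67222 Al and 1.00833 O.
47.02 wt% SiO2 ÷ 60.083 g/mol = 0.78258 mol, giving 0.78258 Si and 1.56516 O.
Oxygen sums to 2.90748; scaling by 8/2.90748 = 2.75152 puts the formula on 8 O.
Al: 0.67222 × 2.75152 = 1.850 atoms per formula unit.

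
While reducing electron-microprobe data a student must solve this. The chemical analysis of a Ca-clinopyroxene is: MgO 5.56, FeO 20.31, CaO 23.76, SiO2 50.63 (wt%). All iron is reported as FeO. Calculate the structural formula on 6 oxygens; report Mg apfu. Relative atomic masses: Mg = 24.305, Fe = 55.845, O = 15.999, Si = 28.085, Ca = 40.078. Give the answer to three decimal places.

5.56 wt% MgO ÷ 40.304 g/mol = 0.13795 mol, giving 0.13795 Mg and 0.13795 O.
20.31 wt% FeO ÷ 71.844 g/mol = 0.28270 mol, giving 0.28270 Fe and 0.28270 O.
23.76 wt% CaO ÷ 56.077 g/mol = 0.42370 mol, giving 0.42370 Ca and 0.42370 O.
50.63 wt% SiO2 ÷ 60.083 g/mol = 0.84267 mol, giving 0.84267 Si and 1.68534 O.
Oxygen sums to 2.52969; scaling by 6/2.52969 = 2.37183 puts the formula on 6 O.
Mg: 0.13795 × 2.37183 = 0.327 atoms per formula unit.

0.327 Mg apfu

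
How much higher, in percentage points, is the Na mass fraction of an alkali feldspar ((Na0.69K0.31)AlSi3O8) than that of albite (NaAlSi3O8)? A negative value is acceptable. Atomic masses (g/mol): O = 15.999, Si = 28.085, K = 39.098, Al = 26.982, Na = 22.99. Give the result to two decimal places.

M((Na0.69K0.31)AlSi3O8) = 267.212 g/mol, so wt% Na = 15.863/267.212 × 100 = 5.94%.
M(NaAlSi3O8) = 262.219 g/mol, so wt% Na = 22.990/262.219 × 100 = 8.77%.
5.94 − 8.77 = -2.83 pp.

-2.83 percentage points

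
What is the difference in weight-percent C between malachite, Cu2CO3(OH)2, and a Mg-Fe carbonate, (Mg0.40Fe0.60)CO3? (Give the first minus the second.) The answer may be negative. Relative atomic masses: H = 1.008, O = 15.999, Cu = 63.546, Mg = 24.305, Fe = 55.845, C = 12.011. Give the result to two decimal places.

M(Cu2CO3(OH)2) = 221.114 g/mol, so wt% C = 12.011/221.114 × 100 = 5.43%.
M((Mg0.40Fe0.60)CO3) = 103.237 g/mol, so wt% C = 12.011/103.237 × 100 = 11.63%.
5.43 − 11.63 = -6.20 pp.

-6.20 percentage points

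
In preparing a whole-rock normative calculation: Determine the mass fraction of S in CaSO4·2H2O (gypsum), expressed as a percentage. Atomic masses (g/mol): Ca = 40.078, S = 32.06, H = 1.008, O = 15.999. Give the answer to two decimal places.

M(CaSO4·2H2O) = 172.164 g/mol.
S contributes 1 × 32.06 = 32.060 g per mole.
32.060/172.164 = 0.1862 → 18.62%.

18.62 wt%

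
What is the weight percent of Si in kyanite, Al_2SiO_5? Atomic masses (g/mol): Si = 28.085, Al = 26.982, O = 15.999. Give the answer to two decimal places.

Molar mass of Al_2SiO_5: 2×26.982 + 1×28.085 + 5×15.999 = 162.044 g/mol.
Mass of Si per formula unit: 1 × 28.085 = 28.085 g.
Weight fraction Si = 28.085 / 162.044 = 0.1733.

17.33 wt%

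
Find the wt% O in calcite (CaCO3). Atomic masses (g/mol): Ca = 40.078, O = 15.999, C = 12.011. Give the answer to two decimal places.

47.96 weight percent

Formula mass = 1*40.078 + 1*12.011 + 3*15.999 = 100.086 g/mol, of which 47.997 g is O.
So O makes up 47.997/100.086 = 0.4796 of the mass, i.e. 47.96%.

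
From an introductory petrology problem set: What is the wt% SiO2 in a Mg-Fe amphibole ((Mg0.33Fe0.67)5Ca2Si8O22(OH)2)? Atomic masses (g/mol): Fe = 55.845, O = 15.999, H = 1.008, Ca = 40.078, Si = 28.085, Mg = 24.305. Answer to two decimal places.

M((Mg0.33Fe0.67)5Ca2Si8O22(OH)2) = 918.012 g/mol; M(SiO2) = 60.083 g/mol.
Moles SiO2 per formula unit = 8 Si ÷ 1 = 8.0000.
SiO2 fraction = (8.0000 × 60.083) / 918.012 = 480.664/918.012 = 0.5236.

52.36 wt%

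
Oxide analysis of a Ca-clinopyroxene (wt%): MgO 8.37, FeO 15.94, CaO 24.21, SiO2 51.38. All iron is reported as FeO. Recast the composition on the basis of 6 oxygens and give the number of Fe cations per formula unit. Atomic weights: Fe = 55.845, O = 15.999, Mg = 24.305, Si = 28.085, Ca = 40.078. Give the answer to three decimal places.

0.518 Fe apfu

8.37 wt% MgO ÷ 40.304 g/mol = 0.20767 mol, giving 0.20767 Mg and 0.20767 O.
15.94 wt% FeO ÷ 71.844 g/mol = 0.22187 mol, giving 0.22187 Fe and 0.22187 O.
24.21 wt% CaO ÷ 56.077 g/mol = 0.43173 mol, giving 0.43173 Ca and 0.43173 O.
51.38 wt% SiO2 ÷ 60.083 g/mol = 0.85515 mol, giving 0.85515 Si and 1.71030 O.
Oxygen sums to 2.57157; scaling by 6/2.57157 = 2.33321 puts the formula on 6 O.
Fe: 0.22187 × 2.33321 = 0.518 atoms per formula unit.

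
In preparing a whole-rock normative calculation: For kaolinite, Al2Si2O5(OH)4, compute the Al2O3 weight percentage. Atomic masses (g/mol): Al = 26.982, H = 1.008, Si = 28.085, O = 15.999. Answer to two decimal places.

Formula mass = 258.157 g/mol.
2 Al → 1.0000 mol Al2O3 per formula unit; M(Al2O3) = 101.961, so Al2O3 mass = 101.961 g.
101.961/258.157 × 100 = 39.50 wt%.

39.50 wt%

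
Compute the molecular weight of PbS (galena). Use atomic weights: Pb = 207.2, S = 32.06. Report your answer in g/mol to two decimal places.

239.26 g/mol

The formula mass is the sum 1·207.2 + 1·32.06.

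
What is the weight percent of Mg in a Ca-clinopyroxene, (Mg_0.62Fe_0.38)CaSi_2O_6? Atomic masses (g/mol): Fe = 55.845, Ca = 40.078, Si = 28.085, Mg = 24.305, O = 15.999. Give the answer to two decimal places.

6.59 weight percent

Formula mass = 0.62×24.305 + 0.38×55.845 + 1×40.078 + 2×28.085 + 6×15.999 = 228.532 g/mol, of which 15.069 g is Mg.
So Mg makes up 15.069/228.532 = 0.0659 of the mass, i.e. 6.59%.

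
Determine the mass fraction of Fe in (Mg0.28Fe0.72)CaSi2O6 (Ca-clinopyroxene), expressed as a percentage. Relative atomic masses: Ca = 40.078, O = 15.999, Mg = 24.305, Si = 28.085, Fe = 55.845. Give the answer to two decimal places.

Molar mass of (Mg0.28Fe0.72)CaSi2O6: 0.28*24.305 + 0.72*55.845 + 1*40.078 + 2*28.085 + 6*15.999 = 239.256 g/mol.
Mass of Fe per formula unit: 0.72 × 55.845 = 40.208 g.
Weight fraction Fe = 40.208 / 239.256 = 0.1681.

16.81 weight percent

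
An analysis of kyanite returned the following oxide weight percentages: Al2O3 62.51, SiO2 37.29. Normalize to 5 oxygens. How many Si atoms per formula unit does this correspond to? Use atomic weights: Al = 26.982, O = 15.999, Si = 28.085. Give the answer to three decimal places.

Al2O3: 62.51/101.961 = 0.61308 mol → 1.22616 mol Al, 1.83924 mol O.
SiO2: 37.29/60.083 = 0.62064 mol → 0.62064 mol Si, 1.24128 mol O.
Total oxygen = 3.08052 mol. Normalization factor = 5/3.08052 = 1.62310.
Si per 5 O = 0.62064 × 1.62310 = 1.007.

1.007 Si apfu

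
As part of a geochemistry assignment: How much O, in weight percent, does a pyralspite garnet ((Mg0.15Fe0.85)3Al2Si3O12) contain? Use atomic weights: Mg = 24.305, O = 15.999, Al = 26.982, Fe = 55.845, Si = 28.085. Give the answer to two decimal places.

M((Mg0.15Fe0.85)3Al2Si3O12) = 483.549 g/mol.
O contributes 12 × 15.999 = 191.988 g per mole.
191.988/483.549 = 0.3970 → 39.70%.

39.70 weight percent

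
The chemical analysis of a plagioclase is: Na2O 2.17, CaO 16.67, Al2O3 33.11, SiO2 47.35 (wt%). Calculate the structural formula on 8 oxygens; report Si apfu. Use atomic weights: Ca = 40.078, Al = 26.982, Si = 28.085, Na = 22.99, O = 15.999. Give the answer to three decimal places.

Na2O (M=61.979): mol = 0.03501; Na = 0.07002, O = 0.03501.
CaO (M=56.077): mol = 0.29727; Ca = 0.29727, O = 0.29727.
Al2O3 (M=101.961): mol = 0.32473; Al = 0.64946, O = 0.97419.
SiO2 (M=60.083): mol = 0.78808; Si = 0.78808, O = 1.57616.
ΣO = 2.88263; factor = 8/ΣO = 2.77524.
Si apfu = 0.78808 × 2.77524 = 2.187.

2.187 Si apfu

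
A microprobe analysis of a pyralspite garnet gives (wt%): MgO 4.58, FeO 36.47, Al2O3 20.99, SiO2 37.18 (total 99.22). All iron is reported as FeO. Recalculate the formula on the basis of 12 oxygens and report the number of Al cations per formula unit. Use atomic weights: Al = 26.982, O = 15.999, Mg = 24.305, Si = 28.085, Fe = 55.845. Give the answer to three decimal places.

MgO: 4.58/40.304 = 0.11364 mol → 0.11364 mol Mg, 0.11364 mol O.
FeO: 36.47/71.844 = 0.50763 mol → 0.50763 mol Fe, 0.50763 mol O.
Al2O3: 20.99/101.961 = 0.20586 mol → 0.41172 mol Al, 0.61758 mol O.
SiO2: 37.18/60.083 = 0.61881 mol → 0.61881 mol Si, 1.23762 mol O.
Total oxygen = 2.47647 mol. Normalization factor = 12/2.47647 = 4.84561.
Al per 12 O = 0.41172 × 4.84561 = 1.995.

1.995 Al apfu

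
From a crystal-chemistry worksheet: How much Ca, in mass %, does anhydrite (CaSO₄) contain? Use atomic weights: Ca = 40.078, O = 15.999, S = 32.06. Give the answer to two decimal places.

29.44 mass %

M(CaSO₄) = 136.134 g/mol.
Ca contributes 1 × 40.078 = 40.078 g per mole.
40.078/136.134 = 0.2944 → 29.44%.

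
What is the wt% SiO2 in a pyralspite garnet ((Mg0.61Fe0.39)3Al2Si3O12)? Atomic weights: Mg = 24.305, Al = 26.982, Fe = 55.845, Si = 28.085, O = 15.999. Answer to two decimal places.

Formula mass = 440.024 g/mol.
3 Si → 3.0000 mol SiO2 per formula unit; M(SiO2) = 60.083, so SiO2 mass = 180.249 g.
180.249/440.024 × 100 = 40.96 wt%.

40.96 wt%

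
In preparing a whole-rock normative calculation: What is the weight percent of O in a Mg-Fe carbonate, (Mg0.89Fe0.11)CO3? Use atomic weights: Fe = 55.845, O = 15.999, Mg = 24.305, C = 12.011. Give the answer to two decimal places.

54.68 weight percent

Formula mass = 0.89×24.305 + 0.11×55.845 + 1×12.011 + 3×15.999 = 87.782 g/mol, of which 47.997 g is O.
So O makes up 47.997/87.782 = 0.5468 of the mass, i.e. 54.68%.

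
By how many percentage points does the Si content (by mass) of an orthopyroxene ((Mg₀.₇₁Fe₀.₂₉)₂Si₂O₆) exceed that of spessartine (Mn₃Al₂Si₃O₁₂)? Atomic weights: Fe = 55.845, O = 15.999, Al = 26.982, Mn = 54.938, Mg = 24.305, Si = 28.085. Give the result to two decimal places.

8.62 percentage points

Si in (Mg₀.₇₁Fe₀.₂₉)₂Si₂O₆: molar mass 219.067 g/mol; 2×28.085 = 56.170 g → 25.64 wt%.
Si in Mn₃Al₂Si₃O₁₂: molar mass 495.021 g/mol; 3×28.085 = 84.255 g → 17.02 wt%.
Difference = 25.64 − 17.02 = 8.62 percentage points.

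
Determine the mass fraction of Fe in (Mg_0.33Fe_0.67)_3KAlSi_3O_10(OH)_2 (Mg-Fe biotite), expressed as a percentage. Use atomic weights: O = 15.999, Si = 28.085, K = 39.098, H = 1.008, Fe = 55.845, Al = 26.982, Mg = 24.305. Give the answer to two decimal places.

23.35 wt%

Formula mass = 0.99·24.305 + 2.01·55.845 + 1·39.098 + 1·26.982 + 3·28.085 + 12·15.999 + 2·1.008 = 480.649 g/mol, of which 112.248 g is Fe.
So Fe makes up 112.248/480.649 = 0.2335 of the mass, i.e. 23.35%.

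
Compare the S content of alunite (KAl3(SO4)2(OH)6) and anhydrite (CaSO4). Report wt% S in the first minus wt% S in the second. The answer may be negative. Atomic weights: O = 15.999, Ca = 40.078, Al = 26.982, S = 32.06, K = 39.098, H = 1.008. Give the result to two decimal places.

First mineral: 64.120 g S in 414.198 g formula = 15.48 wt% S.
Second mineral: 32.060 g S in 136.134 g formula = 23.55 wt% S.
15.48% − 23.55% gives a difference of -8.07 percentage points.

-8.07 percentage points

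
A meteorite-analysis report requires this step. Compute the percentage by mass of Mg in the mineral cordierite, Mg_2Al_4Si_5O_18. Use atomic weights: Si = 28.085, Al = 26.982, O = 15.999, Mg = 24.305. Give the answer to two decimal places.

M(Mg_2Al_4Si_5O_18) = 584.945 g/mol.
Mg contributes 2 × 24.305 = 48.610 g per mole.
48.610/584.945 = 0.0831 → 8.31%.

8.31 weight percent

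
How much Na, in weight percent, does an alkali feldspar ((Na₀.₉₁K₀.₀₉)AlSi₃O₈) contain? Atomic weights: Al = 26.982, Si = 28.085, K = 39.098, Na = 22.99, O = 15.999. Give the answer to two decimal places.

Formula mass = 0.91·22.99 + 0.09·39.098 + 1·26.982 + 3·28.085 + 8·15.999 = 263.669 g/mol, of which 20.921 g is Na.
So Na makes up 20.921/263.669 = 0.0793 of the mass, i.e. 7.93%.

7.93 weight percent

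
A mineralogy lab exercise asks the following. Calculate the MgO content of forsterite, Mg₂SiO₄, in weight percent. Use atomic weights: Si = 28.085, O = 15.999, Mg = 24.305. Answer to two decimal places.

M(Mg₂SiO₄) = 140.691 g/mol; M(MgO) = 40.304 g/mol.
Moles MgO per formula unit = 2 Mg ÷ 1 = 2.0000.
MgO fraction = (2.0000 × 40.304) / 140.691 = 80.608/140.691 = 0.5729.

57.29 wt%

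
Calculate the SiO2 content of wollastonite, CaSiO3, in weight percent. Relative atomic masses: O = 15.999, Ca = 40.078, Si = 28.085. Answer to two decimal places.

51.72 wt%

M(CaSiO3) = 116.160 g/mol; M(SiO2) = 60.083 g/mol.
Moles SiO2 per formula unit = 1 Si ÷ 1 = 1.0000.
SiO2 fraction = (1.0000 × 60.083) / 116.160 = 60.083/116.160 = 0.5172.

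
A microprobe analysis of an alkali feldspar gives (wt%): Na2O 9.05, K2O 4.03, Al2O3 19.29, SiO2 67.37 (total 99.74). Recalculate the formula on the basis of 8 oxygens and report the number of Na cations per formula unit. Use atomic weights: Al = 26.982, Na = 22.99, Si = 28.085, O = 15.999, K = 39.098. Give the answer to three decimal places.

0.779 Na apfu

9.05 wt% Na2O ÷ 61.979 g/mol = 0.14602 mol, giving 0.29204 Na and 0.14602 O.
4.03 wt% K2O ÷ 94.195 g/mol = 0.04278 mol, giving 0.08556 K and 0.04278 O.
19.29 wt% Al2O3 ÷ 101.961 g/mol = 0.18919 mol, giving 0.37838 Al and 0.56757 O.
67.37 wt% SiO2 ÷ 60.083 g/mol = 1.12128 mol, giving 1.12128 Si and 2.24256 O.
Oxygen sums to 2.99893; scaling by 8/2.99893 = 2.66762 puts the formula on 8 O.
Na: 0.29204 × 2.66762 = 0.779 atoms per formula unit.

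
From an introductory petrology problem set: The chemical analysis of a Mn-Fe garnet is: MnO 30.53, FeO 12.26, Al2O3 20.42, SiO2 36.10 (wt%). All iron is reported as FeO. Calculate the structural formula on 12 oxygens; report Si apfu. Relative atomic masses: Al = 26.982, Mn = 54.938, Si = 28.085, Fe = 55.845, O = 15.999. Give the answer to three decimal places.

MnO: 30.53/70.937 = 0.43038 mol → 0.43038 mol Mn, 0.43038 mol O.
FeO: 12.26/71.844 = 0.17065 mol → 0.17065 mol Fe, 0.17065 mol O.
Al2O3: 20.42/101.961 = 0.20027 mol → 0.40054 mol Al, 0.60081 mol O.
SiO2: 36.10/60.083 = 0.60084 mol → 0.60084 mol Si, 1.20168 mol O.
Total oxygen = 2.40352 mol. Normalization factor = 12/2.40352 = 4.99268.
Si per 12 O = 0.60084 × 4.99268 = 3.000.

3.000 Si apfu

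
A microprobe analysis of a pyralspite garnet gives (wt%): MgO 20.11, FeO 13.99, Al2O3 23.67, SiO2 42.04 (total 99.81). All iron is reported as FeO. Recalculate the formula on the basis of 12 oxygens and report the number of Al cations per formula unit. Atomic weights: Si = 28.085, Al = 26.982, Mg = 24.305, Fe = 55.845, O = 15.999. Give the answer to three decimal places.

20.11 wt% MgO ÷ 40.304 g/mol = 0.49896 mol, giving 0.49896 Mg and 0.49896 O.
13.99 wt% FeO ÷ 71.844 g/mol = 0.19473 mol, giving 0.19473 Fe and 0.19473 O.
23.67 wt% Al2O3 ÷ 101.961 g/mol = 0.23215 mol, giving 0.46430 Al and 0.69645 O.
42.04 wt% SiO2 ÷ 60.083 g/mol = 0.69970 mol, giving 0.69970 Si and 1.39940 O.
Oxygen sums to 2.78954; scaling by 12/2.78954 = 4.30178 puts the formula on 12 O.
Al: 0.46430 × 4.30178 = 1.997 atoms per formula unit.

1.997 Al apfu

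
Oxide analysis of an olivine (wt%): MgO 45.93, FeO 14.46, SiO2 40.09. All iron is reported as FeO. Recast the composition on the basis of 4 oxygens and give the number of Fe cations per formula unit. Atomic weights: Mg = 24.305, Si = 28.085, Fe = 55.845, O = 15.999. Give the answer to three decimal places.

MgO (M=40.304): mol = 1.13959; Mg = 1.13959, O = 1.13959.
FeO (M=71.844): mol = 0.20127; Fe = 0.20127, O = 0.20127.
SiO2 (M=60.083): mol = 0.66724; Si = 0.66724, O = 1.33448.
ΣO = 2.67534; factor = 4/ΣO = 1.49514.
Fe apfu = 0.20127 × 1.49514 = 0.301.

0.301 Fe apfu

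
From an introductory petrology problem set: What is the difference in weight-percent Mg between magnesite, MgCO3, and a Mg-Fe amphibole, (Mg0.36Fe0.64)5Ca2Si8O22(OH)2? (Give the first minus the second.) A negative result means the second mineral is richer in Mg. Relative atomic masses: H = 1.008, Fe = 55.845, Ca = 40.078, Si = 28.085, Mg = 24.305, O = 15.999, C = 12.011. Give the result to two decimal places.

24.04 percentage points

First mineral: 24.305 g Mg in 84.313 g formula = 28.83 wt% Mg.
Second mineral: 43.749 g Mg in 913.281 g formula = 4.79 wt% Mg.
28.83% − 4.79% gives a difference of 24.04 percentage points.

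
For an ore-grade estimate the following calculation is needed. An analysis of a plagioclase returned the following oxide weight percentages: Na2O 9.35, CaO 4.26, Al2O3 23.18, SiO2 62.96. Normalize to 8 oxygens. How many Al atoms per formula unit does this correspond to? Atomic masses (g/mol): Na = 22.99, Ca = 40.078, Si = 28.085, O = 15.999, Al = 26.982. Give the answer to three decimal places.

9.35 wt% Na2O ÷ 61.979 g/mol = 0.15086 mol, giving 0.30172 Na and 0.15086 O.
4.26 wt% CaO ÷ 56.077 g/mol = 0.07597 mol, giving 0.07597 Ca and 0.07597 O.
23.18 wt% Al2O3 ÷ 101.961 g/mol = 0.22734 mol, giving 0.45468 Al and 0.68202 O.
62.96 wt% SiO2 ÷ 60.083 g/mol = 1.04788 mol, giving 1.04788 Si and 2.09576 O.
Oxygen sums to 3.00461; scaling by 8/3.00461 = 2.66258 puts the formula on 8 O.
Al: 0.45468 × 2.66258 = 1.211 atoms per formula unit.

1.211 Al apfu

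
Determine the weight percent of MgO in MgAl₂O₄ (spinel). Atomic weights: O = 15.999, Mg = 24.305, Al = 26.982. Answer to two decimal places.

Formula mass = 142.265 g/mol.
1 Mg → 1.0000 mol MgO per formula unit; M(MgO) = 40.304, so MgO mass = 40.304 g.
40.304/142.265 × 100 = 28.33 wt%.

28.33 wt%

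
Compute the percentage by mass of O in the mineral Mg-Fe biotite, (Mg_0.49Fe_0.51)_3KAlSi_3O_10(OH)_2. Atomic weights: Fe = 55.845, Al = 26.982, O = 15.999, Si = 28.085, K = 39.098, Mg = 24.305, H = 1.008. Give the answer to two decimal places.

41.24 wt%

Formula mass = 1.47×24.305 + 1.53×55.845 + 1×39.098 + 1×26.982 + 3×28.085 + 12×15.999 + 2×1.008 = 465.510 g/mol, of which 191.988 g is O.
So O makes up 191.988/465.510 = 0.4124 of the mass, i.e. 41.24%.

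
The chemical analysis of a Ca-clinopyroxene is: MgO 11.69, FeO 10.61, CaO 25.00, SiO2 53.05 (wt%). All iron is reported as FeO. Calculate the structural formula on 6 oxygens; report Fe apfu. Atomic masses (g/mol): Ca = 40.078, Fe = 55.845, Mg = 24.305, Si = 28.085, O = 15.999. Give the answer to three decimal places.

11.69 wt% MgO ÷ 40.304 g/mol = 0.29005 mol, giving 0.29005 Mg and 0.29005 O.
10.61 wt% FeO ÷ 71.844 g/mol = 0.14768 mol, giving 0.14768 Fe and 0.14768 O.
25.00 wt% CaO ÷ 56.077 g/mol = 0.44582 mol, giving 0.44582 Ca and 0.44582 O.
53.05 wt% SiO2 ÷ 60.083 g/mol = 0.88295 mol, giving 0.88295 Si and 1.76590 O.
Oxygen sums to 2.64945; scaling by 6/2.64945 = 2.26462 puts the formula on 6 O.
Fe: 0.14768 × 2.26462 = 0.334 atoms per formula unit.

0.334 Fe apfu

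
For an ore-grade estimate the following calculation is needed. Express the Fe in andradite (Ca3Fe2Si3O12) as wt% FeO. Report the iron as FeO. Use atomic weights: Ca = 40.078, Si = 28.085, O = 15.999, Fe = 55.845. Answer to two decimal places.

Formula mass = 508.167 g/mol.
2 Fe → 2.0000 mol FeO per formula unit; M(FeO) = 71.844, so FeO mass = 143.688 g.
143.688/508.167 × 100 = 28.28 wt%.

28.28 wt%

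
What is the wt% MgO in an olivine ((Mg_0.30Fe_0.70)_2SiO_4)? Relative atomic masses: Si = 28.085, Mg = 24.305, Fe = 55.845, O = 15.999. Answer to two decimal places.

Molar mass of (Mg_0.30Fe_0.70)_2SiO_4 = 0.60×24.305 + 1.40×55.845 + 1×28.085 + 4×15.999 = 184.847 g/mol.
Each formula unit contains 0.60 Mg, equivalent to 0.60/1 = 0.6000 mol MgO.
M(MgO) = 1×24.305 + 1×15.999 = 40.304 g/mol.
Mass of MgO per formula unit = 0.6000 × 40.304 = 24.182 g.
MgO wt% = 24.182 / 184.847 × 100 = 13.08%.

13.08 wt%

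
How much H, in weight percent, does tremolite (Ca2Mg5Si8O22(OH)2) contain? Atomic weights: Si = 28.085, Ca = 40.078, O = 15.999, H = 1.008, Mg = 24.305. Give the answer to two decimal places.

0.25 weight percent

M(Ca2Mg5Si8O22(OH)2) = 812.353 g/mol.
H contributes 2 × 1.008 = 2.016 g per mole.
2.016/812.353 = 0.0025 → 0.25%.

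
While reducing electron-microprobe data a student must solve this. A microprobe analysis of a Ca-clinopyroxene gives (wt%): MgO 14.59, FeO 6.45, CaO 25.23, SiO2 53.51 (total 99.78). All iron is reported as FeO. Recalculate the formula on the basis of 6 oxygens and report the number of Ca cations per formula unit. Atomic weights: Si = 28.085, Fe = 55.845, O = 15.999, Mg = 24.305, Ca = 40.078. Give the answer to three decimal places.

1.006 Ca apfu

MgO (M=40.304): mol = 0.36200; Mg = 0.36200, O = 0.36200.
FeO (M=71.844): mol = 0.08978; Fe = 0.08978, O = 0.08978.
CaO (M=56.077): mol = 0.44992; Ca = 0.44992, O = 0.44992.
SiO2 (M=60.083): mol = 0.89060; Si = 0.89060, O = 1.78120.
ΣO = 2.68290; factor = 6/ΣO = 2.23639.
Ca apfu = 0.44992 × 2.23639 = 1.006.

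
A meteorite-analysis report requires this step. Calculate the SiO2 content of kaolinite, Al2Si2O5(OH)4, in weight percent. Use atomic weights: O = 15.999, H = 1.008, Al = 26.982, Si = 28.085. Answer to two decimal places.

46.55 wt%

Molar mass of Al2Si2O5(OH)4 = 2*26.982 + 2*28.085 + 9*15.999 + 4*1.008 = 258.157 g/mol.
Each formula unit contains 2 Si, equivalent to 2/1 = 2.0000 mol SiO2.
M(SiO2) = 1×28.085 + 2×15.999 = 60.083 g/mol.
Mass of SiO2 per formula unit = 2.0000 × 60.083 = 120.166 g.
SiO2 wt% = 120.166 / 258.157 × 100 = 46.55%.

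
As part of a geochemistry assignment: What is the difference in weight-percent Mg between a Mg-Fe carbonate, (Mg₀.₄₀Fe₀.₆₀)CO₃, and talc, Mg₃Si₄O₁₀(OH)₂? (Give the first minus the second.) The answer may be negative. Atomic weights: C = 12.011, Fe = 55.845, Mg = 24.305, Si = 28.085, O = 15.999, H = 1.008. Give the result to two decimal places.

-9.81 percentage points

First mineral: 9.722 g Mg in 103.237 g formula = 9.42 wt% Mg.
Second mineral: 72.915 g Mg in 379.259 g formula = 19.23 wt% Mg.
9.42% − 19.23% gives a difference of -9.81 percentage points.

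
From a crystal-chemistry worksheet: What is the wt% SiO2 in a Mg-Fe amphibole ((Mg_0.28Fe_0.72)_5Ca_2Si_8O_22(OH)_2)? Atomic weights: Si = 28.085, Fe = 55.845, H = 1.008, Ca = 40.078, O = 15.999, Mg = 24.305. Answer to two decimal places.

51.91 wt%

M((Mg_0.28Fe_0.72)_5Ca_2Si_8O_22(OH)_2) = 925.897 g/mol; M(SiO2) = 60.083 g/mol.
Moles SiO2 per formula unit = 8 Si ÷ 1 = 8.0000.
SiO2 fraction = (8.0000 × 60.083) / 925.897 = 480.664/925.897 = 0.5191.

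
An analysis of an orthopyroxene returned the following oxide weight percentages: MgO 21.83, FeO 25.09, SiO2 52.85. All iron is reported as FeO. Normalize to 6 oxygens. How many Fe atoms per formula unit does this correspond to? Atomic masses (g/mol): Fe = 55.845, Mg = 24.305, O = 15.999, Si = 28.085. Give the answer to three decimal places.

0.791 Fe apfu

21.83 wt% MgO ÷ 40.304 g/mol = 0.54163 mol, giving 0.54163 Mg and 0.54163 O.
25.09 wt% FeO ÷ 71.844 g/mol = 0.34923 mol, giving 0.34923 Fe and 0.34923 O.
52.85 wt% SiO2 ÷ 60.083 g/mol = 0.87962 mol, giving 0.87962 Si and 1.75924 O.
Oxygen sums to 2.65010; scaling by 6/2.65010 = 2.26407 puts the formula on 6 O.
Fe: 0.34923 × 2.26407 = 0.791 atoms per formula unit.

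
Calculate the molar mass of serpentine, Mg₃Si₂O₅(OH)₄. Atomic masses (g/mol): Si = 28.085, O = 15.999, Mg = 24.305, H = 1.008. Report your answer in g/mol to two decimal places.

277.11 g/mol

M = 3×24.305 + 2×28.085 + 9×15.999 + 4×1.008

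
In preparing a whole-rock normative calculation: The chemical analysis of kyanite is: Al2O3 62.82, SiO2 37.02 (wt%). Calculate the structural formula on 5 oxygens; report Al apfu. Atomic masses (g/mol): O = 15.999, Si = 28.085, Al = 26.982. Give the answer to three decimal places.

Al2O3 (M=101.961): mol = 0.61612; Al = 1.23224, O = 1.84836.
SiO2 (M=60.083): mol = 0.61615; Si = 0.61615, O = 1.23230.
ΣO = 3.08066; factor = 5/ΣO = 1.62303.
Al apfu = 1.23224 × 1.62303 = 2.000.

2.000 Al apfu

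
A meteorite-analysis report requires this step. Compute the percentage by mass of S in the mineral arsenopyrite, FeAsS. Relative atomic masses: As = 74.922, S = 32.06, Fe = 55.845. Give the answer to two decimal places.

19.69 mass %

Molar mass of FeAsS: 1×55.845 + 1×74.922 + 1×32.06 = 162.827 g/mol.
Mass of S per formula unit: 1 × 32.06 = 32.060 g.
Weight fraction S = 32.060 / 162.827 = 0.1969.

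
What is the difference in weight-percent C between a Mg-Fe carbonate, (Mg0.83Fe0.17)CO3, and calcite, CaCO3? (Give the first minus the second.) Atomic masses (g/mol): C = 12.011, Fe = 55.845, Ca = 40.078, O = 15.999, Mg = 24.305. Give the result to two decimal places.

M((Mg0.83Fe0.17)CO3) = 89.675 g/mol, so wt% C = 12.011/89.675 × 100 = 13.39%.
M(CaCO3) = 100.086 g/mol, so wt% C = 12.011/100.086 × 100 = 12.00%.
13.39 − 12.00 = 1.39 pp.

1.39 percentage points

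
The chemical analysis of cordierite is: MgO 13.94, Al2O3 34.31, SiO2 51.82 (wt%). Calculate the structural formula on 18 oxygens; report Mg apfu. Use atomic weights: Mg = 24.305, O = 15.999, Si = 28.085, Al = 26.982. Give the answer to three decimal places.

13.94 wt% MgO ÷ 40.304 g/mol = 0.34587 mol, giving 0.34587 Mg and 0.34587 O.
34.31 wt% Al2O3 ÷ 101.961 g/mol = 0.33650 mol, giving 0.67300 Al and 1.00950 O.
51.82 wt% SiO2 ÷ 60.083 g/mol = 0.86247 mol, giving 0.86247 Si and 1.72494 O.
Oxygen sums to 3.08031; scaling by 18/3.08031 = 5.84357 puts the formula on 18 O.
Mg: 0.34587 × 5.84357 = 2.021 atoms per formula unit.

2.021 Mg apfu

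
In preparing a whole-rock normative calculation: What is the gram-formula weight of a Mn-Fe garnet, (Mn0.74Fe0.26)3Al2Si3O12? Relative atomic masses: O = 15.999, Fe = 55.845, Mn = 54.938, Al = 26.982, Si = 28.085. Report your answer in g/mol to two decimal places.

Mn: 2.22 × 54.938 = 121.9624
Fe: 0.78 × 55.845 = 43.5591
Al: 2 × 26.982 = 53.9640
Si: 3 × 28.085 = 84.2550
O: 12 × 15.999 = 191.9880
Summing the contributions gives the formula mass.

495.73 g/mol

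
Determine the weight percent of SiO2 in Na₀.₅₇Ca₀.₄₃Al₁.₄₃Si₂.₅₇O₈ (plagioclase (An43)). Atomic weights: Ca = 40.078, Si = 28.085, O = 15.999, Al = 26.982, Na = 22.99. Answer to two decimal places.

Molar mass of Na₀.₅₇Ca₀.₄₃Al₁.₄₃Si₂.₅₇O₈ = 0.57×22.99 + 0.43×40.078 + 1.43×26.982 + 2.57×28.085 + 8×15.999 = 269.093 g/mol.
Each formula unit contains 2.57 Si, equivalent to 2.57/1 = 2.5700 mol SiO2.
M(SiO2) = 1×28.085 + 2×15.999 = 60.083 g/mol.
Mass of SiO2 per formula unit = 2.5700 × 60.083 = 154.413 g.
SiO2 wt% = 154.413 / 269.093 × 100 = 57.38%.

57.38 wt%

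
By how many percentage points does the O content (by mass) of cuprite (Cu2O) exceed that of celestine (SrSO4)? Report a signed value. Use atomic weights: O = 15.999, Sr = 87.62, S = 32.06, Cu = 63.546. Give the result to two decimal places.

M(Cu2O) = 143.091 g/mol, so wt% O = 15.999/143.091 × 100 = 11.18%.
M(SrSO4) = 183.676 g/mol, so wt% O = 63.996/183.676 × 100 = 34.84%.
11.18 − 34.84 = -23.66 pp.

-23.66 percentage points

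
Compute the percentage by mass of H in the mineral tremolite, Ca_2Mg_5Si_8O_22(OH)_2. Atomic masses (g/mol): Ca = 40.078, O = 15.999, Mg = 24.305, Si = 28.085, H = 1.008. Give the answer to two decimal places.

0.25 weight percent

Molar mass of Ca_2Mg_5Si_8O_22(OH)_2: 2×40.078 + 5×24.305 + 8×28.085 + 24×15.999 + 2×1.008 = 812.353 g/mol.
Mass of H per formula unit: 2 × 1.008 = 2.016 g.
Weight fraction H = 2.016 / 812.353 = 0.0025.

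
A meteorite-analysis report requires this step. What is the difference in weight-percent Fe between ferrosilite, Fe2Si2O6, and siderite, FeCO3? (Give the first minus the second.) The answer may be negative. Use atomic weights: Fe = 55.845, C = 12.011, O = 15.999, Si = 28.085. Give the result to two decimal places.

-5.87 percentage points

M(Fe2Si2O6) = 263.854 g/mol, so wt% Fe = 111.690/263.854 × 100 = 42.33%.
M(FeCO3) = 115.853 g/mol, so wt% Fe = 55.845/115.853 × 100 = 48.20%.
42.33 − 48.20 = -5.87 pp.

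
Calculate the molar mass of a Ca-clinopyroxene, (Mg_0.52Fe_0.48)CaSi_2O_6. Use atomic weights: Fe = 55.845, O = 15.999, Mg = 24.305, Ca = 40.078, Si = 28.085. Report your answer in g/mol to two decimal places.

231.69 g/mol

The formula mass is the sum 0.52*24.305 + 0.48*55.845 + 1*40.078 + 2*28.085 + 6*15.999.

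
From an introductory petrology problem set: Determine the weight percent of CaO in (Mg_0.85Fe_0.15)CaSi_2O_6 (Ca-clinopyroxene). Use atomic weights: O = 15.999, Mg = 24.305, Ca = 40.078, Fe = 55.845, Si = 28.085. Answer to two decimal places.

25.34 wt%

Formula mass = 221.278 g/mol.
1 Ca → 1.0000 mol CaO per formula unit; M(CaO) = 56.077, so CaO mass = 56.077 g.
56.077/221.278 × 100 = 25.34 wt%.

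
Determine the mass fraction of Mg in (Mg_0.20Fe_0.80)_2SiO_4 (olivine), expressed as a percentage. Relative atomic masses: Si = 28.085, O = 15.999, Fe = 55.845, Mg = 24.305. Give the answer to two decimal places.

5.09 weight percent

M((Mg_0.20Fe_0.80)_2SiO_4) = 191.155 g/mol.
Mg contributes 0.40 × 24.305 = 9.722 g per mole.
9.722/191.155 = 0.0509 → 5.09%.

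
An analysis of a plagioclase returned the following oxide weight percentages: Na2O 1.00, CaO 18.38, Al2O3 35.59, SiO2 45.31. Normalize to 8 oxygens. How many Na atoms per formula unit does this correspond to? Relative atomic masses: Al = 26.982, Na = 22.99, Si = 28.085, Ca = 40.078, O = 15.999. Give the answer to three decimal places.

1.00 wt% Na2O ÷ 61.979 g/mol = 0.01613 mol, giving 0.03226 Na and 0.01613 O.
18.38 wt% CaO ÷ 56.077 g/mol = 0.32776 mol, giving 0.32776 Ca and 0.32776 O.
35.59 wt% Al2O3 ÷ 101.961 g/mol = 0.34906 mol, giving 0.69812 Al and 1.04718 O.
45.31 wt% SiO2 ÷ 60.083 g/mol = 0.75412 mol, giving 0.75412 Si and 1.50824 O.
Oxygen sums to 2.89931; scaling by 8/2.89931 = 2.75928 puts the formula on 8 O.
Na: 0.03226 × 2.75928 = 0.089 atoms per formula unit.

0.089 Na apfu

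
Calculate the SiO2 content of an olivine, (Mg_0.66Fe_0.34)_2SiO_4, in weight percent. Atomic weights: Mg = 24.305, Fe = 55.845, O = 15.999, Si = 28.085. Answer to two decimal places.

37.06 wt%

Molar mass of (Mg_0.66Fe_0.34)_2SiO_4 = 1.32×24.305 + 0.68×55.845 + 1×28.085 + 4×15.999 = 162.138 g/mol.
Each formula unit contains 1 Si, equivalent to 1/1 = 1.0000 mol SiO2.
M(SiO2) = 1×28.085 + 2×15.999 = 60.083 g/mol.
Mass of SiO2 per formula unit = 1.0000 × 60.083 = 60.083 g.
SiO2 wt% = 60.083 / 162.138 × 100 = 37.06%.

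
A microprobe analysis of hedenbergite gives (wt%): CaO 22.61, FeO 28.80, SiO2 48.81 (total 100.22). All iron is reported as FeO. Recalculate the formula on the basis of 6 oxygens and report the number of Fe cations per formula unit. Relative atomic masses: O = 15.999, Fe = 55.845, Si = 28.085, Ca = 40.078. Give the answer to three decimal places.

0.990 Fe apfu

22.61 wt% CaO ÷ 56.077 g/mol = 0.40320 mol, giving 0.40320 Ca and 0.40320 O.
28.80 wt% FeO ÷ 71.844 g/mol = 0.40087 mol, giving 0.40087 Fe and 0.40087 O.
48.81 wt% SiO2 ÷ 60.083 g/mol = 0.81238 mol, giving 0.81238 Si and 1.62476 O.
Oxygen sums to 2.42883; scaling by 6/2.42883 = 2.47033 puts the formula on 6 O.
Fe: 0.40087 × 2.47033 = 0.990 atoms per formula unit.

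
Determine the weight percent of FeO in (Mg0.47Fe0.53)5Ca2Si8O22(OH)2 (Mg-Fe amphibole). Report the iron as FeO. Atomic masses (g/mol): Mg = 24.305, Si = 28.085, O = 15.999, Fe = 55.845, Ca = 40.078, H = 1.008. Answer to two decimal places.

M((Mg0.47Fe0.53)5Ca2Si8O22(OH)2) = 895.934 g/mol; M(FeO) = 71.844 g/mol.
Moles FeO per formula unit = 2.65 Fe ÷ 1 = 2.6500.
FeO fraction = (2.6500 × 71.844) / 895.934 = 190.387/895.934 = 0.2125.

21.25 wt%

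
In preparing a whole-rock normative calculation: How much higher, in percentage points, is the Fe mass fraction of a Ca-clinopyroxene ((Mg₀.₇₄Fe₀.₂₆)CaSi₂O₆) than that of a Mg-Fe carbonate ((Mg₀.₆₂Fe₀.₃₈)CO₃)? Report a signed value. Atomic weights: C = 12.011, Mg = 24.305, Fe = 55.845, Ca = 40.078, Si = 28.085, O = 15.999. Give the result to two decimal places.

-15.58 percentage points

Fe in (Mg₀.₇₄Fe₀.₂₆)CaSi₂O₆: molar mass 224.747 g/mol; 0.26×55.845 = 14.520 g → 6.46 wt%.
Fe in (Mg₀.₆₂Fe₀.₃₈)CO₃: molar mass 96.298 g/mol; 0.38×55.845 = 21.221 g → 22.04 wt%.
Difference = 6.46 − 22.04 = -15.58 percentage points.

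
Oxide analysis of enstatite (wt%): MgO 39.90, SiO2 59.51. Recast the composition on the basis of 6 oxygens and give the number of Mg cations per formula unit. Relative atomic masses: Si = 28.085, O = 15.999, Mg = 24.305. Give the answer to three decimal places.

MgO: 39.90/40.304 = 0.98998 mol → 0.98998 mol Mg, 0.98998 mol O.
SiO2: 59.51/60.083 = 0.99046 mol → 0.99046 mol Si, 1.98092 mol O.
Total oxygen = 2.97090 mol. Normalization factor = 6/2.97090 = 2.01959.
Mg per 6 O = 0.98998 × 2.01959 = 1.999.

1.999 Mg apfu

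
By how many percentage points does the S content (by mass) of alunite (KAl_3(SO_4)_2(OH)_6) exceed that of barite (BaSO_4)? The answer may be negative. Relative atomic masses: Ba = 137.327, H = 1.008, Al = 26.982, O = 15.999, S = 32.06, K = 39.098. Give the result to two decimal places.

First mineral: 64.120 g S in 414.198 g formula = 15.48 wt% S.
Second mineral: 32.060 g S in 233.383 g formula = 13.74 wt% S.
15.48% − 13.74% gives a difference of 1.74 percentage points.

1.74 percentage points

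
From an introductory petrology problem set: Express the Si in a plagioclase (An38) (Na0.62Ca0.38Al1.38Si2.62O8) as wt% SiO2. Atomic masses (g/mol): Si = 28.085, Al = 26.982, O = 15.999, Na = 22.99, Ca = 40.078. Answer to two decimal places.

M(Na0.62Ca0.38Al1.38Si2.62O8) = 268.293 g/mol; M(SiO2) = 60.083 g/mol.
Moles SiO2 per formula unit = 2.62 Si ÷ 1 = 2.6200.
SiO2 fraction = (2.6200 × 60.083) / 268.293 = 157.417/268.293 = 0.5867.

58.67 wt%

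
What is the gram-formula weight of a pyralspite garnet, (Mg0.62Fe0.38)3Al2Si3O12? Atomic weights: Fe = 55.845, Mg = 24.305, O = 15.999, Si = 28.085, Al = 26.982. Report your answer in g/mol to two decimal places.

439.08 g/mol

The formula mass is the sum 1.86*24.305 + 1.14*55.845 + 2*26.982 + 3*28.085 + 12*15.999.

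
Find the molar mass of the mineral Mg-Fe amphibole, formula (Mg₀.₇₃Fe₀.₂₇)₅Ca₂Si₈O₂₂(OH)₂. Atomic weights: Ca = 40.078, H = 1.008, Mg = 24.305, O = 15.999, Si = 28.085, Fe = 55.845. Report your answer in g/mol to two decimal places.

The formula mass is the sum 3.65·24.305 + 1.35·55.845 + 2·40.078 + 8·28.085 + 24·15.999 + 2·1.008.

854.93 g/mol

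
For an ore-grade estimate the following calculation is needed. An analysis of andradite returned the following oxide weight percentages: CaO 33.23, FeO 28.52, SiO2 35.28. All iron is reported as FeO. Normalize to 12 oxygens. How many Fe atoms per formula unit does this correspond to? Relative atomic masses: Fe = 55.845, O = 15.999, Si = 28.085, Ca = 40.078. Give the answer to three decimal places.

2.201 Fe apfu

CaO (M=56.077): mol = 0.59258; Ca = 0.59258, O = 0.59258.
FeO (M=71.844): mol = 0.39697; Fe = 0.39697, O = 0.39697.
SiO2 (M=60.083): mol = 0.58719; Si = 0.58719, O = 1.17438.
ΣO = 2.16393; factor = 12/ΣO = 5.54547.
Fe apfu = 0.39697 × 5.54547 = 2.201.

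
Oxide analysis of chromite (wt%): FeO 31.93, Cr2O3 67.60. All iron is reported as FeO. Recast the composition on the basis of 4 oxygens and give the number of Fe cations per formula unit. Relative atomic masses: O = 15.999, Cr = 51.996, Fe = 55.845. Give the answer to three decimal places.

0.999 Fe apfu

FeO (M=71.844): mol = 0.44444; Fe = 0.44444, O = 0.44444.
Cr2O3 (M=151.989): mol = 0.44477; Cr = 0.88954, O = 1.33431.
ΣO = 1.77875; factor = 4/ΣO = 2.24877.
Fe apfu = 0.44444 × 2.24877 = 0.999.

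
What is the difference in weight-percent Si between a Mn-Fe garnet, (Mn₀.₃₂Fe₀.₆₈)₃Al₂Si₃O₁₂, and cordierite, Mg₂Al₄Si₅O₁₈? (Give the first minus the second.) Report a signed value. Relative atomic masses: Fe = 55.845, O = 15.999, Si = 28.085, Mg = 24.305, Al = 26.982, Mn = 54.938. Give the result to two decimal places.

M((Mn₀.₃₂Fe₀.₆₈)₃Al₂Si₃O₁₂) = 496.871 g/mol, so wt% Si = 84.255/496.871 × 100 = 16.96%.
M(Mg₂Al₄Si₅O₁₈) = 584.945 g/mol, so wt% Si = 140.425/584.945 × 100 = 24.01%.
16.96 − 24.01 = -7.05 pp.

-7.05 percentage points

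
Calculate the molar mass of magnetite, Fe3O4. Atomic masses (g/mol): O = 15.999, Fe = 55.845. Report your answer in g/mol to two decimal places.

231.53 g/mol

M = 3·55.845 + 4·15.999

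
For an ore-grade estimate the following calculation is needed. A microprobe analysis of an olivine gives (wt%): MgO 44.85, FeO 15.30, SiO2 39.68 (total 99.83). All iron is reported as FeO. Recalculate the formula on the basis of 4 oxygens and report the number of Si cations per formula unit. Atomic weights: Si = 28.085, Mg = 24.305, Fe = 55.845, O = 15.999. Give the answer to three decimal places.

44.85 wt% MgO ÷ 40.304 g/mol = 1.11279 mol, giving 1.11279 Mg and 1.11279 O.
15.30 wt% FeO ÷ 71.844 g/mol = 0.21296 mol, giving 0.21296 Fe and 0.21296 O.
39.68 wt% SiO2 ÷ 60.083 g/mol = 0.66042 mol, giving 0.66042 Si and 1.32084 O.
Oxygen sums to 2.64659; scaling by 4/2.64659 = 1.51138 puts the formula on 4 O.
Si: 0.66042 × 1.51138 = 0.998 atoms per formula unit.

0.998 Si apfu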